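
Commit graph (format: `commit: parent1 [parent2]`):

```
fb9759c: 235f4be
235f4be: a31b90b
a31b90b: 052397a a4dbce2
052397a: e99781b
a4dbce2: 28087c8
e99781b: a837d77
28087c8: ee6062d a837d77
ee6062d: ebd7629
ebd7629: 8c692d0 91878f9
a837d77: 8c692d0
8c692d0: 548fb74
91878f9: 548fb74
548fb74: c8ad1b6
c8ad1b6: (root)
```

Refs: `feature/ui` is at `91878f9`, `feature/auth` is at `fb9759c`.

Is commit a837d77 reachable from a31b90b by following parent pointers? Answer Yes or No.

Ancestors of a31b90b (commits reachable by following parents): {052397a, 28087c8, 548fb74, 8c692d0, 91878f9, a31b90b, a4dbce2, a837d77, c8ad1b6, e99781b, ebd7629, ee6062d}.
a837d77 is in that set, so it is an ancestor of a31b90b.

Yes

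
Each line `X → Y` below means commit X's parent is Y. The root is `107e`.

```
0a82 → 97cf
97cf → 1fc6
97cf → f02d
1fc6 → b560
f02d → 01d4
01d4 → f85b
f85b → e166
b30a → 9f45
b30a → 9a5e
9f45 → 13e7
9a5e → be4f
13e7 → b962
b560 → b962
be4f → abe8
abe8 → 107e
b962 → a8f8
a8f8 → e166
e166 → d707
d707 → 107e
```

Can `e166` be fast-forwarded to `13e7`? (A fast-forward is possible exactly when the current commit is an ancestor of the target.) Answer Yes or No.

A fast-forward from e166 to 13e7 is possible iff e166 is an ancestor of 13e7.
Ancestors of 13e7: {107e, 13e7, a8f8, b962, d707, e166}.
e166 is among them, so fast-forward is possible.

Yes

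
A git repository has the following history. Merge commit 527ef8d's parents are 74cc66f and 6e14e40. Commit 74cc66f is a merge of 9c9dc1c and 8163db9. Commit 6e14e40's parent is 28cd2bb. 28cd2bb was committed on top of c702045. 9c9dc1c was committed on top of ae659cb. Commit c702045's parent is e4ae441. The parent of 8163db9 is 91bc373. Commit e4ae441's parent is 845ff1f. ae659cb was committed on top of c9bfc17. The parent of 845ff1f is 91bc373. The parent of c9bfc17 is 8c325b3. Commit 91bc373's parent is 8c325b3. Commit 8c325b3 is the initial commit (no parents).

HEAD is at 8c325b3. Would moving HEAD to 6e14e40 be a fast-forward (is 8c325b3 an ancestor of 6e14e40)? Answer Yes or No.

Yes

A fast-forward from 8c325b3 to 6e14e40 is possible iff 8c325b3 is an ancestor of 6e14e40.
Ancestors of 6e14e40: {28cd2bb, 6e14e40, 845ff1f, 8c325b3, 91bc373, c702045, e4ae441}.
8c325b3 is among them, so fast-forward is possible.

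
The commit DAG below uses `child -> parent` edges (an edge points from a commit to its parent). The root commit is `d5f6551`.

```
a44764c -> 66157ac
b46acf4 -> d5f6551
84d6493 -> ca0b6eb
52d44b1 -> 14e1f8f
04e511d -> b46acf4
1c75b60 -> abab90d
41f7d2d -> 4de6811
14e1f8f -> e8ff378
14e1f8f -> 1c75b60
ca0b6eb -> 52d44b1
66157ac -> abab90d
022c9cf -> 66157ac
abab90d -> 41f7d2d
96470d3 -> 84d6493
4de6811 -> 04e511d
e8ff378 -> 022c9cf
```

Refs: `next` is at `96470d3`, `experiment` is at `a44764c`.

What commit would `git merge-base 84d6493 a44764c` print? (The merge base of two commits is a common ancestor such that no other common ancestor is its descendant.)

66157ac

Ancestors of 84d6493: {022c9cf, 04e511d, 14e1f8f, 1c75b60, 41f7d2d, 4de6811, 52d44b1, 66157ac, 84d6493, abab90d, b46acf4, ca0b6eb, d5f6551, e8ff378}.
Ancestors of a44764c: {04e511d, 41f7d2d, 4de6811, 66157ac, a44764c, abab90d, b46acf4, d5f6551}.
Common ancestors: {04e511d, 41f7d2d, 4de6811, 66157ac, abab90d, b46acf4, d5f6551}.
Among these, 66157ac is not an ancestor of any other common ancestor — it is the merge base.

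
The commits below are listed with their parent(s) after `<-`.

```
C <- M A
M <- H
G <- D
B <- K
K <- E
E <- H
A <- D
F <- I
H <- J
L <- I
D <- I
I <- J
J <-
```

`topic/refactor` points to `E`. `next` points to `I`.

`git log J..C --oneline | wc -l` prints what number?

Reachable from C: {A, C, D, H, I, J, M}.
Reachable from J: {J}.
In C's history but not J's: {A, C, D, H, I, M} — 6 commits.

6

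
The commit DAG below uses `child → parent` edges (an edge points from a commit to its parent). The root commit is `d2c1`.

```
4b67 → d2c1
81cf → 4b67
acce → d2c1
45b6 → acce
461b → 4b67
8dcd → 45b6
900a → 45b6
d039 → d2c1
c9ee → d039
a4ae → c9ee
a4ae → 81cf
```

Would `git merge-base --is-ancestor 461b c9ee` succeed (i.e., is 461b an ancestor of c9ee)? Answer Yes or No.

No

Ancestors of c9ee: {c9ee, d039, d2c1}.
461b is not in that set, so it is not an ancestor of c9ee.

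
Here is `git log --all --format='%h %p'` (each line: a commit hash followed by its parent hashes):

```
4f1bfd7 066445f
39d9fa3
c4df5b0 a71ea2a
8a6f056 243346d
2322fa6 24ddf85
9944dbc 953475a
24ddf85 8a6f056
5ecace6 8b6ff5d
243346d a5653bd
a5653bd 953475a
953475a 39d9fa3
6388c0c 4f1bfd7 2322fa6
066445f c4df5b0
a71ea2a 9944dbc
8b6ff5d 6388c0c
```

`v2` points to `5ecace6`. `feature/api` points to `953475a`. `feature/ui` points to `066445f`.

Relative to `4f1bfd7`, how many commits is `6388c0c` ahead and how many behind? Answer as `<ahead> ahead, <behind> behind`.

6 ahead, 0 behind

Reachable from 6388c0c: {066445f, 2322fa6, 243346d, 24ddf85, 39d9fa3, 4f1bfd7, 6388c0c, 8a6f056, 953475a, 9944dbc, a5653bd, a71ea2a, c4df5b0}.
Reachable from 4f1bfd7: {066445f, 39d9fa3, 4f1bfd7, 953475a, 9944dbc, a71ea2a, c4df5b0}.
Only in 6388c0c's history (ahead): {2322fa6, 243346d, 24ddf85, 6388c0c, 8a6f056, a5653bd} — 6.
Only in 4f1bfd7's history (behind): {} — 0.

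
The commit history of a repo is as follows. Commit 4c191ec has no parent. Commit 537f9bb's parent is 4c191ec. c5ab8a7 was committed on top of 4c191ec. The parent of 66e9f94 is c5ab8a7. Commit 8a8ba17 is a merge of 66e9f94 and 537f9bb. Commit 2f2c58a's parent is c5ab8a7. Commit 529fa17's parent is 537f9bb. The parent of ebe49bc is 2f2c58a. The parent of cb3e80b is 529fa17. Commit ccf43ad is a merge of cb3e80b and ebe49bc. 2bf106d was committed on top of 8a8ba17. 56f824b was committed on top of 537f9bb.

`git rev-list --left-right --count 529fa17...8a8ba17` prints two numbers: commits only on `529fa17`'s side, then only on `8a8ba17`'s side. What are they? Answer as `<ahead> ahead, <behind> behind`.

1 ahead, 3 behind

Reachable from 529fa17: {4c191ec, 529fa17, 537f9bb}.
Reachable from 8a8ba17: {4c191ec, 537f9bb, 66e9f94, 8a8ba17, c5ab8a7}.
Only in 529fa17's history (ahead): {529fa17} — 1.
Only in 8a8ba17's history (behind): {66e9f94, 8a8ba17, c5ab8a7} — 3.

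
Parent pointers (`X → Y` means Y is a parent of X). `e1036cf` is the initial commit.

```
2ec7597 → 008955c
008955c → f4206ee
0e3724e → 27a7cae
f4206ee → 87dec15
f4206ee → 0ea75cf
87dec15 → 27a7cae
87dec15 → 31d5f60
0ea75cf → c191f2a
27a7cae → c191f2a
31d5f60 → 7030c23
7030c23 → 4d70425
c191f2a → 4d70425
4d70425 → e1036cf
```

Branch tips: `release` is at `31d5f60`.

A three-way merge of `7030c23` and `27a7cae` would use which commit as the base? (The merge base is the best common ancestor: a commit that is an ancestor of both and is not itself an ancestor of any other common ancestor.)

Ancestors of 7030c23: {4d70425, 7030c23, e1036cf}.
Ancestors of 27a7cae: {27a7cae, 4d70425, c191f2a, e1036cf}.
Common ancestors: {4d70425, e1036cf}.
Among these, 4d70425 is not an ancestor of any other common ancestor — it is the merge base.

4d70425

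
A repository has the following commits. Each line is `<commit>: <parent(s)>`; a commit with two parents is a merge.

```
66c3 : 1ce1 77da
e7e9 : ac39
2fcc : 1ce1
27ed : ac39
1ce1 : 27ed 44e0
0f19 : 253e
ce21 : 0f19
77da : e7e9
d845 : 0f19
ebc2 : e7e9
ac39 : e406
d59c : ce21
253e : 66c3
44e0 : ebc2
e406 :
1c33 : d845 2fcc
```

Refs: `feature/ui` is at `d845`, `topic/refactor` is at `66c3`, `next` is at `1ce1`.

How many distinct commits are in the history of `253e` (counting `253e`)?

10

Walking parent pointers from 253e: reachable set = {1ce1, 253e, 27ed, 44e0, 66c3, 77da, ac39, e406, e7e9, ebc2}.
That is 10 commits.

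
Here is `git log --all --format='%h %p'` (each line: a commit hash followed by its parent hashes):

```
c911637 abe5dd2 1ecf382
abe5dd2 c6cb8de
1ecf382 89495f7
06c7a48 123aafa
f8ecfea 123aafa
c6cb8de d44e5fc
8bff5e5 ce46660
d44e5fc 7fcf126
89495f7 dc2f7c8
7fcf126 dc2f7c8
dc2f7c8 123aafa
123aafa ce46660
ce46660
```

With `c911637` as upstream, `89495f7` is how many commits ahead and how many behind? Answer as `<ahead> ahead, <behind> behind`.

Reachable from 89495f7: {123aafa, 89495f7, ce46660, dc2f7c8}.
Reachable from c911637: {123aafa, 1ecf382, 7fcf126, 89495f7, abe5dd2, c6cb8de, c911637, ce46660, d44e5fc, dc2f7c8}.
Only in 89495f7's history (ahead): {} — 0.
Only in c911637's history (behind): {1ecf382, 7fcf126, abe5dd2, c6cb8de, c911637, d44e5fc} — 6.

0 ahead, 6 behind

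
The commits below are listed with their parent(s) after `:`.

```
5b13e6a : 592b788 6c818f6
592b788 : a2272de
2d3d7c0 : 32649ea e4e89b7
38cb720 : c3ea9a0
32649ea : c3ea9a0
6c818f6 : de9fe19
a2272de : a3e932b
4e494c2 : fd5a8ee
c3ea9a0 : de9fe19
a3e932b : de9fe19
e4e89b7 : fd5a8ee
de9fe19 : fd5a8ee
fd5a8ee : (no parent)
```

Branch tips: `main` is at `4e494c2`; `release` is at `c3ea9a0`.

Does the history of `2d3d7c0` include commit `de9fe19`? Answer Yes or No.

Yes

Ancestors of 2d3d7c0 (commits reachable by following parents): {2d3d7c0, 32649ea, c3ea9a0, de9fe19, e4e89b7, fd5a8ee}.
de9fe19 is in that set, so it is an ancestor of 2d3d7c0.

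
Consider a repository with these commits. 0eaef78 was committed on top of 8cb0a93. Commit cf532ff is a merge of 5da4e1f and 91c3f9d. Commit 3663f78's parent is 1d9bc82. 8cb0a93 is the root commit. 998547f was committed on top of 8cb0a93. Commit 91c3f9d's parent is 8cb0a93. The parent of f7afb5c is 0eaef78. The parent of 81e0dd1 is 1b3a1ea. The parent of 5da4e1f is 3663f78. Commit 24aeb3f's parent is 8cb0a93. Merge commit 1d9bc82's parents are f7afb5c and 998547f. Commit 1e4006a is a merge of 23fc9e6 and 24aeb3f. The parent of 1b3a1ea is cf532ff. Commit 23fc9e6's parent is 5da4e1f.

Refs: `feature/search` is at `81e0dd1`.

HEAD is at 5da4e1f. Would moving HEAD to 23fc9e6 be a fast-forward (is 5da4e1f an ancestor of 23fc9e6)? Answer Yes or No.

A fast-forward from 5da4e1f to 23fc9e6 is possible iff 5da4e1f is an ancestor of 23fc9e6.
Ancestors of 23fc9e6: {0eaef78, 1d9bc82, 23fc9e6, 3663f78, 5da4e1f, 8cb0a93, 998547f, f7afb5c}.
5da4e1f is among them, so fast-forward is possible.

Yes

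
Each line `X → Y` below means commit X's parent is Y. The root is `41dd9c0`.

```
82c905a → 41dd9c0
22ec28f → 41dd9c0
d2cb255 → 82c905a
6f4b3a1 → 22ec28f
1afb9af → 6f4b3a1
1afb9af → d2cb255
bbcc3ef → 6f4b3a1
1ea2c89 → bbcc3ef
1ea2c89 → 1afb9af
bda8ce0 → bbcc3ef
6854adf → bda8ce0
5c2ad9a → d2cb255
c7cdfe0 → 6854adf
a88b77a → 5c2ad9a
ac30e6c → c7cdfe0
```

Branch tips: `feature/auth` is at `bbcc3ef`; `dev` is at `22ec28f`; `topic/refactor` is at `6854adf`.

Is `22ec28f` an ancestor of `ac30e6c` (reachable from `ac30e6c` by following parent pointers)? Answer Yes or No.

Ancestors of ac30e6c (commits reachable by following parents): {22ec28f, 41dd9c0, 6854adf, 6f4b3a1, ac30e6c, bbcc3ef, bda8ce0, c7cdfe0}.
22ec28f is in that set, so it is an ancestor of ac30e6c.

Yes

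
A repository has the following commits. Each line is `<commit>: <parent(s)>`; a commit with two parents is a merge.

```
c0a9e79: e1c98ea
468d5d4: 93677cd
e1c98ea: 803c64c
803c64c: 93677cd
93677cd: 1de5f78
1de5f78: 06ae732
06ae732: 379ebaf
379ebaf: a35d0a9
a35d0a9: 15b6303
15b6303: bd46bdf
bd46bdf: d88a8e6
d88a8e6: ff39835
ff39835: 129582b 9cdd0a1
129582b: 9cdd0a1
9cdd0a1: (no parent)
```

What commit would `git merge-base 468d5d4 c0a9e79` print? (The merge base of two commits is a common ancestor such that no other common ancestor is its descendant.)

93677cd

Ancestors of 468d5d4: {06ae732, 129582b, 15b6303, 1de5f78, 379ebaf, 468d5d4, 93677cd, 9cdd0a1, a35d0a9, bd46bdf, d88a8e6, ff39835}.
Ancestors of c0a9e79: {06ae732, 129582b, 15b6303, 1de5f78, 379ebaf, 803c64c, 93677cd, 9cdd0a1, a35d0a9, bd46bdf, c0a9e79, d88a8e6, e1c98ea, ff39835}.
Common ancestors: {06ae732, 129582b, 15b6303, 1de5f78, 379ebaf, 93677cd, 9cdd0a1, a35d0a9, bd46bdf, d88a8e6, ff39835}.
Among these, 93677cd is not an ancestor of any other common ancestor — it is the merge base.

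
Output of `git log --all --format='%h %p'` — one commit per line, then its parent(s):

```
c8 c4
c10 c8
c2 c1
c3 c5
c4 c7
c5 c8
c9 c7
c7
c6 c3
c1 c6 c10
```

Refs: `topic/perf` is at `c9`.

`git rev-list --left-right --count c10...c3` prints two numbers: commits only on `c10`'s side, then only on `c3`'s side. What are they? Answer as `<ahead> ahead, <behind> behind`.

Reachable from c10: {c10, c4, c7, c8}.
Reachable from c3: {c3, c4, c5, c7, c8}.
Only in c10's history (ahead): {c10} — 1.
Only in c3's history (behind): {c3, c5} — 2.

1 ahead, 2 behind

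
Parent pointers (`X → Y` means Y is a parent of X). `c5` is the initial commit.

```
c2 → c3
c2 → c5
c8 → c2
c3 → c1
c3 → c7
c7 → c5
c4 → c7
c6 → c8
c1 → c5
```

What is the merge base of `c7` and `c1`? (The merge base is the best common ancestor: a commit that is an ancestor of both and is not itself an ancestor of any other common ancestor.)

c5

Ancestors of c7: {c5, c7}.
Ancestors of c1: {c1, c5}.
Common ancestors: {c5}.
The only common ancestor is c5, so it is the merge base.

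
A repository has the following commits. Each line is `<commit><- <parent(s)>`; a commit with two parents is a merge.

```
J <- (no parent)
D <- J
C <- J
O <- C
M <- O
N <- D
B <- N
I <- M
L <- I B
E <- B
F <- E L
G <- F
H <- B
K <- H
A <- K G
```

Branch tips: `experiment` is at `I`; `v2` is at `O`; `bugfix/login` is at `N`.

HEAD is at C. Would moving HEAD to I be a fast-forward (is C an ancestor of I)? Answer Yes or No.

A fast-forward from C to I is possible iff C is an ancestor of I.
Ancestors of I: {C, I, J, M, O}.
C is among them, so fast-forward is possible.

Yes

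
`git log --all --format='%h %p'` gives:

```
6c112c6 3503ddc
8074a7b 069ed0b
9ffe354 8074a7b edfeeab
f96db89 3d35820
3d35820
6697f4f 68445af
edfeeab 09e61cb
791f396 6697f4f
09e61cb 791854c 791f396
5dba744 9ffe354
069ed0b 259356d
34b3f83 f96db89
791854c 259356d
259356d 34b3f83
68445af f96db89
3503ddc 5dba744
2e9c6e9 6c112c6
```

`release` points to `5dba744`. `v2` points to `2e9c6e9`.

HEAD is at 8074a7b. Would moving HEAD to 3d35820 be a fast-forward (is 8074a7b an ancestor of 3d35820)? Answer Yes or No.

No

A fast-forward from 8074a7b to 3d35820 is possible iff 8074a7b is an ancestor of 3d35820.
Ancestors of 3d35820: {3d35820}.
8074a7b is not among them, so fast-forward is not possible.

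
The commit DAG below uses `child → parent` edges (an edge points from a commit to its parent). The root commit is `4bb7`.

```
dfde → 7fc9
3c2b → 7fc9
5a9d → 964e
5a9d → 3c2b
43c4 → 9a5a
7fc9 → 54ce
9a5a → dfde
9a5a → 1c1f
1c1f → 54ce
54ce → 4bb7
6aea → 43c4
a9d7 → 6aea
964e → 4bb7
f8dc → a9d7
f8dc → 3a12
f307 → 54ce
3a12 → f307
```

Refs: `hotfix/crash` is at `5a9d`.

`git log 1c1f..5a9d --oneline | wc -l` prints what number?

4

Reachable from 5a9d: {3c2b, 4bb7, 54ce, 5a9d, 7fc9, 964e}.
Reachable from 1c1f: {1c1f, 4bb7, 54ce}.
In 5a9d's history but not 1c1f's: {3c2b, 5a9d, 7fc9, 964e} — 4 commits.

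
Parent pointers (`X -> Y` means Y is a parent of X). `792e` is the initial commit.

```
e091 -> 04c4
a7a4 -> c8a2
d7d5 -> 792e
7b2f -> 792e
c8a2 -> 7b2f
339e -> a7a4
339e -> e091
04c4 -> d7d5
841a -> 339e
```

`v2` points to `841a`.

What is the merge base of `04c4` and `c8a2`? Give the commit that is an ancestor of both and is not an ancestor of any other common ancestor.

792e

Ancestors of 04c4: {04c4, 792e, d7d5}.
Ancestors of c8a2: {792e, 7b2f, c8a2}.
Common ancestors: {792e}.
The only common ancestor is 792e, so it is the merge base.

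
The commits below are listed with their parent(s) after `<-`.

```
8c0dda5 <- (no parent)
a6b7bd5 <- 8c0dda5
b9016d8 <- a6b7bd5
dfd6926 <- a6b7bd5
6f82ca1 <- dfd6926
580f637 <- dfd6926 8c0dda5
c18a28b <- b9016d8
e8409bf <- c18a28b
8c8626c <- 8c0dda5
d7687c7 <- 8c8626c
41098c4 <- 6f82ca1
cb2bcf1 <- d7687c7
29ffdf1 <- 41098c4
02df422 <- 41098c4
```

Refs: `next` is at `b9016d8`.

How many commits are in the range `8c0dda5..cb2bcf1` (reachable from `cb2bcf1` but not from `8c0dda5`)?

Reachable from cb2bcf1: {8c0dda5, 8c8626c, cb2bcf1, d7687c7}.
Reachable from 8c0dda5: {8c0dda5}.
In cb2bcf1's history but not 8c0dda5's: {8c8626c, cb2bcf1, d7687c7} — 3 commits.

3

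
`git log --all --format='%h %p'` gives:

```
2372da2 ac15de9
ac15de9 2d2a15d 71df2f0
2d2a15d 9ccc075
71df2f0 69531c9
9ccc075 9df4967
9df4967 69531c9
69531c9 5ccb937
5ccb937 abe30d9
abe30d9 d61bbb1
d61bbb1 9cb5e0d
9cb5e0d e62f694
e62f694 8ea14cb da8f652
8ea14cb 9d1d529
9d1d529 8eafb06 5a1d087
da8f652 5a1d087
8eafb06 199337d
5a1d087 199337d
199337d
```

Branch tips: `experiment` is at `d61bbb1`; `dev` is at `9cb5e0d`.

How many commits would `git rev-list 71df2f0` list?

13

Walking parent pointers from 71df2f0: reachable set = {199337d, 5a1d087, 5ccb937, 69531c9, 71df2f0, 8ea14cb, 8eafb06, 9cb5e0d, 9d1d529, abe30d9, d61bbb1, da8f652, e62f694}.
That is 13 commits.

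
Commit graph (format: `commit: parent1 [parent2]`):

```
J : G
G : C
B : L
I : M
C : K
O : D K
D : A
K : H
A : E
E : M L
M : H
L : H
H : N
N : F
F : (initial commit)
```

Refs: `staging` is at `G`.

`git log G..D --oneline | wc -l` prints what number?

Reachable from D: {A, D, E, F, H, L, M, N}.
Reachable from G: {C, F, G, H, K, N}.
In D's history but not G's: {A, D, E, L, M} — 5 commits.

5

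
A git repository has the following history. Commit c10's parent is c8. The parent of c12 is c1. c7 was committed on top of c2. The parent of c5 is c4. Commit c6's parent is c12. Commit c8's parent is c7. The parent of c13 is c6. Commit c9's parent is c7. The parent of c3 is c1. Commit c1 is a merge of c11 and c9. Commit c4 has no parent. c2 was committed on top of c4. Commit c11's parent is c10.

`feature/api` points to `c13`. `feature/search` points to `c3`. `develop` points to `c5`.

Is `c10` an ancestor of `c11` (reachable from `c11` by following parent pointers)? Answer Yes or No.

Ancestors of c11 (commits reachable by following parents): {c10, c11, c2, c4, c7, c8}.
c10 is in that set, so it is an ancestor of c11.

Yes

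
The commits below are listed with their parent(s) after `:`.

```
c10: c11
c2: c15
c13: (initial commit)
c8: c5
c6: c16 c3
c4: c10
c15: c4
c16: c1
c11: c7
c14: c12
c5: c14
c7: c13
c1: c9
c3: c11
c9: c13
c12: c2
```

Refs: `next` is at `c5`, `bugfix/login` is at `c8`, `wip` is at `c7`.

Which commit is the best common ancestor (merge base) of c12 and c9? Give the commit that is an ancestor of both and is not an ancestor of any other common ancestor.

c13

Ancestors of c12: {c10, c11, c12, c13, c15, c2, c4, c7}.
Ancestors of c9: {c13, c9}.
Common ancestors: {c13}.
The only common ancestor is c13, so it is the merge base.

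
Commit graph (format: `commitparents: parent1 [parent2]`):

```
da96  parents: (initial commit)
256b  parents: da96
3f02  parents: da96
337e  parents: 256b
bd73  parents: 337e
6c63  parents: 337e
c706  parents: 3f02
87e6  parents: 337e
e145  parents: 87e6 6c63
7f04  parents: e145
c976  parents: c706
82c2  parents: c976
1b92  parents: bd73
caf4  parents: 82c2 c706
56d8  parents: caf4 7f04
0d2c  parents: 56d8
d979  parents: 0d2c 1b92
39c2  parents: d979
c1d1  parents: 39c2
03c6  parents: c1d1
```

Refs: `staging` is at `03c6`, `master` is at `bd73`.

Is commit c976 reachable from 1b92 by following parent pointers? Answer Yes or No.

No

Ancestors of 1b92: {1b92, 256b, 337e, bd73, da96}.
c976 is not in that set, so it is not an ancestor of 1b92.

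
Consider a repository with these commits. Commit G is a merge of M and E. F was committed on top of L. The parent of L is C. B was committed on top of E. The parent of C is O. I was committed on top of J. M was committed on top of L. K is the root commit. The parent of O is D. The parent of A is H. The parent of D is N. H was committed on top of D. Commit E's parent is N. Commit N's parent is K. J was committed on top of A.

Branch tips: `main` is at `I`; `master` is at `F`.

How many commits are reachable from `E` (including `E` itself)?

Walking parent pointers from E: reachable set = {E, K, N}.
That is 3 commits.

3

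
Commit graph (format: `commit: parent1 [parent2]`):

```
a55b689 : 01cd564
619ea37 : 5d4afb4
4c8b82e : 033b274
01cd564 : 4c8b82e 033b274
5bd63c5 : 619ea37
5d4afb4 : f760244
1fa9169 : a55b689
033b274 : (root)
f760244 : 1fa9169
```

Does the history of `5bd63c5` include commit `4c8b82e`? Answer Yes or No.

Yes

Ancestors of 5bd63c5 (commits reachable by following parents): {01cd564, 033b274, 1fa9169, 4c8b82e, 5bd63c5, 5d4afb4, 619ea37, a55b689, f760244}.
4c8b82e is in that set, so it is an ancestor of 5bd63c5.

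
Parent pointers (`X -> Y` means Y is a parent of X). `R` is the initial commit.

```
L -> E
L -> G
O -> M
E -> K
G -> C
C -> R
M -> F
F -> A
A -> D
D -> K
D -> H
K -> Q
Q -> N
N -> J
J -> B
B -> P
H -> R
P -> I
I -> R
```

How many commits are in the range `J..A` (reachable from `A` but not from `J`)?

6

Reachable from A: {A, B, D, H, I, J, K, N, P, Q, R}.
Reachable from J: {B, I, J, P, R}.
In A's history but not J's: {A, D, H, K, N, Q} — 6 commits.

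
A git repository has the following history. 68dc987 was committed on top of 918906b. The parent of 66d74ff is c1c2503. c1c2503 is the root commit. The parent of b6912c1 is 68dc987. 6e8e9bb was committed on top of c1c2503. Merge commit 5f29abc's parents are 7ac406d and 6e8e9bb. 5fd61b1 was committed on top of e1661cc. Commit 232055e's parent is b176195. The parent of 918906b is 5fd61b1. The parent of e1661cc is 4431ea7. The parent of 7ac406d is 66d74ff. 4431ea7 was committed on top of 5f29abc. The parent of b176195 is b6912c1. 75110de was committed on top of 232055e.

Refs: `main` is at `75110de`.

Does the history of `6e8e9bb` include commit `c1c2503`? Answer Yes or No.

Yes

Ancestors of 6e8e9bb (commits reachable by following parents): {6e8e9bb, c1c2503}.
c1c2503 is in that set, so it is an ancestor of 6e8e9bb.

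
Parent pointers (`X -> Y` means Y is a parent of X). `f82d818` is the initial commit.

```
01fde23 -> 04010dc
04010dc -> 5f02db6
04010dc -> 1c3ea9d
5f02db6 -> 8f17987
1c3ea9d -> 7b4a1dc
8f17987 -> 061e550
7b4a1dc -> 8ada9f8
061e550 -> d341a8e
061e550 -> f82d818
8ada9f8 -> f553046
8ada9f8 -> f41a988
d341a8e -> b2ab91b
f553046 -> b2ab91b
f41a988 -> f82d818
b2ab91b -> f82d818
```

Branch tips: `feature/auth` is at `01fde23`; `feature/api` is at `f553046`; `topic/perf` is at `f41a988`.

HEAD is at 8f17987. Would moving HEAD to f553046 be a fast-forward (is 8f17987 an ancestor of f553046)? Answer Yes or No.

No

A fast-forward from 8f17987 to f553046 is possible iff 8f17987 is an ancestor of f553046.
Ancestors of f553046: {b2ab91b, f553046, f82d818}.
8f17987 is not among them, so fast-forward is not possible.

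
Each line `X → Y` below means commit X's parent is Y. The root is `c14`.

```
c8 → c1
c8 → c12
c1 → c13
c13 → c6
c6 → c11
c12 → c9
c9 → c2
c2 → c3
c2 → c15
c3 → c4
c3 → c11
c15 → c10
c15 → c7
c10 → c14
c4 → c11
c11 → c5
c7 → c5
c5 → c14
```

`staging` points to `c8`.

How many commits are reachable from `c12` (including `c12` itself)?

Walking parent pointers from c12: reachable set = {c10, c11, c12, c14, c15, c2, c3, c4, c5, c7, c9}.
That is 11 commits.

11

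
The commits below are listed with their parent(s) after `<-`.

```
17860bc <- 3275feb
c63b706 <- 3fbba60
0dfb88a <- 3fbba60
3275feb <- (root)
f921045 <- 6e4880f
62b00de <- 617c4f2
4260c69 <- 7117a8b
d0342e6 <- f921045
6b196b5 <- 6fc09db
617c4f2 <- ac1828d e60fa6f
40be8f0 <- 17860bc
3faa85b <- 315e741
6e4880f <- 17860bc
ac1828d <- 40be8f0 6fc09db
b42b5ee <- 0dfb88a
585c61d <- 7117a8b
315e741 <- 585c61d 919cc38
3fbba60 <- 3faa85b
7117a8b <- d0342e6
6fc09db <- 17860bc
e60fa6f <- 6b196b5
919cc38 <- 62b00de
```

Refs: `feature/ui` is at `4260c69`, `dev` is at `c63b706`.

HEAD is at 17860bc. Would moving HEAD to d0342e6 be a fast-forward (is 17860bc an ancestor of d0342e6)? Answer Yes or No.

A fast-forward from 17860bc to d0342e6 is possible iff 17860bc is an ancestor of d0342e6.
Ancestors of d0342e6: {17860bc, 3275feb, 6e4880f, d0342e6, f921045}.
17860bc is among them, so fast-forward is possible.

Yes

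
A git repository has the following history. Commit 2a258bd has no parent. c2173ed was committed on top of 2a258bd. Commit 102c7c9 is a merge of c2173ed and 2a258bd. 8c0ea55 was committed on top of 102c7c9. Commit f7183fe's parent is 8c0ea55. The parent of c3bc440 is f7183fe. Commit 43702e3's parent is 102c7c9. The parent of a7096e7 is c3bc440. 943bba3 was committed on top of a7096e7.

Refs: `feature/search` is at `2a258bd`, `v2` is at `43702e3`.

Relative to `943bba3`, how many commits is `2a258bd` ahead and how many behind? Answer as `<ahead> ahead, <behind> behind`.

Reachable from 2a258bd: {2a258bd}.
Reachable from 943bba3: {102c7c9, 2a258bd, 8c0ea55, 943bba3, a7096e7, c2173ed, c3bc440, f7183fe}.
Only in 2a258bd's history (ahead): {} — 0.
Only in 943bba3's history (behind): {102c7c9, 8c0ea55, 943bba3, a7096e7, c2173ed, c3bc440, f7183fe} — 7.

0 ahead, 7 behind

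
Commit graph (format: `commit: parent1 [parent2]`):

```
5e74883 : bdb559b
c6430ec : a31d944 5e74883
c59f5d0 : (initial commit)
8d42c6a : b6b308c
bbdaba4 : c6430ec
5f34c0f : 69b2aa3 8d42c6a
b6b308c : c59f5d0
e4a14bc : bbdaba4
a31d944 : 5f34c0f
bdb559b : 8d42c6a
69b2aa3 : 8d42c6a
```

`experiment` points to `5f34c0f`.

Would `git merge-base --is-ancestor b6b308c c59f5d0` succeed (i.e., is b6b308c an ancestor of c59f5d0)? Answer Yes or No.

Ancestors of c59f5d0: {c59f5d0}.
b6b308c is not in that set, so it is not an ancestor of c59f5d0.

No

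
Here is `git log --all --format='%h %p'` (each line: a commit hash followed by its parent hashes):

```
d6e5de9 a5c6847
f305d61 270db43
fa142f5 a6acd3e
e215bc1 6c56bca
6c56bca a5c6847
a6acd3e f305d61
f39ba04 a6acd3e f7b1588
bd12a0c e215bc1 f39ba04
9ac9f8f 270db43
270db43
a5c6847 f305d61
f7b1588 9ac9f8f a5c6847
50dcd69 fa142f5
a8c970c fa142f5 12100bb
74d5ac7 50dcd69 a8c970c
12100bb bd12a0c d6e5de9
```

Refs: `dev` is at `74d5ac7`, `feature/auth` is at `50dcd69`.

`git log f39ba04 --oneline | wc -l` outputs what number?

Walking parent pointers from f39ba04: reachable set = {270db43, 9ac9f8f, a5c6847, a6acd3e, f305d61, f39ba04, f7b1588}.
That is 7 commits.

7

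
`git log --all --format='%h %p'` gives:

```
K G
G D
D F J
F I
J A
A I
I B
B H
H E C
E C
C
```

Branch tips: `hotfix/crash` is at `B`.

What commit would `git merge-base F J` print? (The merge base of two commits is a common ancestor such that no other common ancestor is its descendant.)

Ancestors of F: {B, C, E, F, H, I}.
Ancestors of J: {A, B, C, E, H, I, J}.
Common ancestors: {B, C, E, H, I}.
Among these, I is not an ancestor of any other common ancestor — it is the merge base.

I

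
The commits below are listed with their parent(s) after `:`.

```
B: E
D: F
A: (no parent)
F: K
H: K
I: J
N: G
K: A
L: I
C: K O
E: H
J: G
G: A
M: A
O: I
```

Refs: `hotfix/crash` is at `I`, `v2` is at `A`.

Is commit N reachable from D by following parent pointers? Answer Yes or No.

No

Ancestors of D: {A, D, F, K}.
N is not in that set, so it is not an ancestor of D.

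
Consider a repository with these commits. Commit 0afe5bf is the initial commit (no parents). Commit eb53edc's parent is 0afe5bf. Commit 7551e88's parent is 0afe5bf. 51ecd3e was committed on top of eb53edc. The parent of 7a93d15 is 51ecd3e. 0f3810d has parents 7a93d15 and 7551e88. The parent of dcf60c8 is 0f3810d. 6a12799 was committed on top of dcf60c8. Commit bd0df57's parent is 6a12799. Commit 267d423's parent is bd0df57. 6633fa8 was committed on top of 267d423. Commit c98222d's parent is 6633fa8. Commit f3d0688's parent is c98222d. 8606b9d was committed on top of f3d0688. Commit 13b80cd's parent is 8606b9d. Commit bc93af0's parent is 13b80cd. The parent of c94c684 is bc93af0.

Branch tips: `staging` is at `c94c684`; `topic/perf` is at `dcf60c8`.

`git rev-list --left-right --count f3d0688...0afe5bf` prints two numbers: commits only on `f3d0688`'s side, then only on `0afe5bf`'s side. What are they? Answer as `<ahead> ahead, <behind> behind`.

12 ahead, 0 behind

Reachable from f3d0688: {0afe5bf, 0f3810d, 267d423, 51ecd3e, 6633fa8, 6a12799, 7551e88, 7a93d15, bd0df57, c98222d, dcf60c8, eb53edc, f3d0688}.
Reachable from 0afe5bf: {0afe5bf}.
Only in f3d0688's history (ahead): {0f3810d, 267d423, 51ecd3e, 6633fa8, 6a12799, 7551e88, 7a93d15, bd0df57, c98222d, dcf60c8, eb53edc, f3d0688} — 12.
Only in 0afe5bf's history (behind): {} — 0.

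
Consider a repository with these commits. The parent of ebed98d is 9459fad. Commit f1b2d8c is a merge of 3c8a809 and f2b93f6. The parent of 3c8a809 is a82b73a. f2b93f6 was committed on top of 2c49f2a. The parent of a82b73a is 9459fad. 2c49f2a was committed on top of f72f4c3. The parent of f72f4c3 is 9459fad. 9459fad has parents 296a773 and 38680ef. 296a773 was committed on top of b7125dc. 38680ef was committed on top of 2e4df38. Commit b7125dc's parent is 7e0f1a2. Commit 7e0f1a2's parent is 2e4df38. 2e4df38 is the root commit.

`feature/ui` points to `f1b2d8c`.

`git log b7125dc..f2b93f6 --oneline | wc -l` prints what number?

6

Reachable from f2b93f6: {296a773, 2c49f2a, 2e4df38, 38680ef, 7e0f1a2, 9459fad, b7125dc, f2b93f6, f72f4c3}.
Reachable from b7125dc: {2e4df38, 7e0f1a2, b7125dc}.
In f2b93f6's history but not b7125dc's: {296a773, 2c49f2a, 38680ef, 9459fad, f2b93f6, f72f4c3} — 6 commits.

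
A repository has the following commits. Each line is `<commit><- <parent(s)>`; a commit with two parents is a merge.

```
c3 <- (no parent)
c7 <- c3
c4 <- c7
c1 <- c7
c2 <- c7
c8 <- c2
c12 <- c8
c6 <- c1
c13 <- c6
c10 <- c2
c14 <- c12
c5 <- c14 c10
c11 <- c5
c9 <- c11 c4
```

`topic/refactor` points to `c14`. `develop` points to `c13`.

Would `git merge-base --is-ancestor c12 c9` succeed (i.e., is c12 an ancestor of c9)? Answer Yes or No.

Yes

Ancestors of c9 (commits reachable by following parents): {c10, c11, c12, c14, c2, c3, c4, c5, c7, c8, c9}.
c12 is in that set, so it is an ancestor of c9.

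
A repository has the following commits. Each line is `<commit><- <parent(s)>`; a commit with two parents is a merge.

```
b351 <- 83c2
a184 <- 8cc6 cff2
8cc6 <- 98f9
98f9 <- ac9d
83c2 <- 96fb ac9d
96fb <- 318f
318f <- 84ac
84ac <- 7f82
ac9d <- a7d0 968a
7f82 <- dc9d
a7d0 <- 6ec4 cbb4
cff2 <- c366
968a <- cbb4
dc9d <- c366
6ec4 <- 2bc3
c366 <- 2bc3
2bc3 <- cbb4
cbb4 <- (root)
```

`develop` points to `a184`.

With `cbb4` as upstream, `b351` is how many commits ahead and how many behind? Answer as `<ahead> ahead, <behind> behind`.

13 ahead, 0 behind

Reachable from b351: {2bc3, 318f, 6ec4, 7f82, 83c2, 84ac, 968a, 96fb, a7d0, ac9d, b351, c366, cbb4, dc9d}.
Reachable from cbb4: {cbb4}.
Only in b351's history (ahead): {2bc3, 318f, 6ec4, 7f82, 83c2, 84ac, 968a, 96fb, a7d0, ac9d, b351, c366, dc9d} — 13.
Only in cbb4's history (behind): {} — 0.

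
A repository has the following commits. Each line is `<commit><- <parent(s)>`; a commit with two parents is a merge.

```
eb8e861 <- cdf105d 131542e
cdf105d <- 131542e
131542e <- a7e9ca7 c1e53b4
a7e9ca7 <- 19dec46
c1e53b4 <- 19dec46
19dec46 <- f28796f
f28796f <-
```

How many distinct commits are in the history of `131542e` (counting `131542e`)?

Walking parent pointers from 131542e: reachable set = {131542e, 19dec46, a7e9ca7, c1e53b4, f28796f}.
That is 5 commits.

5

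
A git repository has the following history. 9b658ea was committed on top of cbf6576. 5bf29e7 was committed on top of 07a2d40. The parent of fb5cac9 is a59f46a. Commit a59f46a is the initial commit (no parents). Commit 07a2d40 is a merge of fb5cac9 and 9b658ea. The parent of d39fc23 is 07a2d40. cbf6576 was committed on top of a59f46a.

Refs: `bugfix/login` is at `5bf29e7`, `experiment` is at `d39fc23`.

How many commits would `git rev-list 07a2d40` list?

5

Walking parent pointers from 07a2d40: reachable set = {07a2d40, 9b658ea, a59f46a, cbf6576, fb5cac9}.
That is 5 commits.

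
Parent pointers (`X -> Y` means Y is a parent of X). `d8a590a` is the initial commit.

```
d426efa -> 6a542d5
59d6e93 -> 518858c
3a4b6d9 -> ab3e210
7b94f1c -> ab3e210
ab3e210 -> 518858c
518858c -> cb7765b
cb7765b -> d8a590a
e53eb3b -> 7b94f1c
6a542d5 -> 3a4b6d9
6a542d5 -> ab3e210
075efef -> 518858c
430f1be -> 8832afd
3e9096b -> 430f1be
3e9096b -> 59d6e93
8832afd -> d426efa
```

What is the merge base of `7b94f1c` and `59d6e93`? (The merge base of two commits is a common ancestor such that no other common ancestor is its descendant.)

518858c

Ancestors of 7b94f1c: {518858c, 7b94f1c, ab3e210, cb7765b, d8a590a}.
Ancestors of 59d6e93: {518858c, 59d6e93, cb7765b, d8a590a}.
Common ancestors: {518858c, cb7765b, d8a590a}.
Among these, 518858c is not an ancestor of any other common ancestor — it is the merge base.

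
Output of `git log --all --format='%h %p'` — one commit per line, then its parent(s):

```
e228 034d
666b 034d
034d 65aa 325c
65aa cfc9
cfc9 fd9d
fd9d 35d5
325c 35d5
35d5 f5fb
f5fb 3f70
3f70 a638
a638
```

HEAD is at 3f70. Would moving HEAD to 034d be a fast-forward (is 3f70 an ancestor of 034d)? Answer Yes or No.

A fast-forward from 3f70 to 034d is possible iff 3f70 is an ancestor of 034d.
Ancestors of 034d: {034d, 325c, 35d5, 3f70, 65aa, a638, cfc9, f5fb, fd9d}.
3f70 is among them, so fast-forward is possible.

Yes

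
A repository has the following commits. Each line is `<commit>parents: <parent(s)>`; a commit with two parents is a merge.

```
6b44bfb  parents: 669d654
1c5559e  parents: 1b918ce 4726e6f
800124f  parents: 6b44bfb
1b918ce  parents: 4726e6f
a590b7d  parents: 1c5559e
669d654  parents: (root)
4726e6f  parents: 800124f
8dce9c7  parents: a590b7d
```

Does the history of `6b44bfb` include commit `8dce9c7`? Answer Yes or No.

Ancestors of 6b44bfb: {669d654, 6b44bfb}.
8dce9c7 is not in that set, so it is not an ancestor of 6b44bfb.

No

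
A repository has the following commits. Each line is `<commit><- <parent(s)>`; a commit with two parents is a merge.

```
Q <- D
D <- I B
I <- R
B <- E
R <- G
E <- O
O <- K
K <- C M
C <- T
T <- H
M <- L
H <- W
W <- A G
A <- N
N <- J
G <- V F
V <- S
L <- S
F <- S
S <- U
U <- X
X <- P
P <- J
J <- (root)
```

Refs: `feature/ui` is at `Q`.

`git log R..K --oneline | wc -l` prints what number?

9

Reachable from K: {A, C, F, G, H, J, K, L, M, N, P, S, T, U, V, W, X}.
Reachable from R: {F, G, J, P, R, S, U, V, X}.
In K's history but not R's: {A, C, H, K, L, M, N, T, W} — 9 commits.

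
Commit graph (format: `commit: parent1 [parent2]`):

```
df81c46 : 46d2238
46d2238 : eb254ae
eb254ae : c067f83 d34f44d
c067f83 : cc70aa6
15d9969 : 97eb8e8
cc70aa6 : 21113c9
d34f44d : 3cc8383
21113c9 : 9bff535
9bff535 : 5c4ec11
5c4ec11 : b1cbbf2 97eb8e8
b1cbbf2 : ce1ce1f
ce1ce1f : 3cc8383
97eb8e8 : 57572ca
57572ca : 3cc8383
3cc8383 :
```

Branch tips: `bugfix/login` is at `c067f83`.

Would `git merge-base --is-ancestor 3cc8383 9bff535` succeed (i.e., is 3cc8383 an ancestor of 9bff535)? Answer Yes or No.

Yes

Ancestors of 9bff535 (commits reachable by following parents): {3cc8383, 57572ca, 5c4ec11, 97eb8e8, 9bff535, b1cbbf2, ce1ce1f}.
3cc8383 is in that set, so it is an ancestor of 9bff535.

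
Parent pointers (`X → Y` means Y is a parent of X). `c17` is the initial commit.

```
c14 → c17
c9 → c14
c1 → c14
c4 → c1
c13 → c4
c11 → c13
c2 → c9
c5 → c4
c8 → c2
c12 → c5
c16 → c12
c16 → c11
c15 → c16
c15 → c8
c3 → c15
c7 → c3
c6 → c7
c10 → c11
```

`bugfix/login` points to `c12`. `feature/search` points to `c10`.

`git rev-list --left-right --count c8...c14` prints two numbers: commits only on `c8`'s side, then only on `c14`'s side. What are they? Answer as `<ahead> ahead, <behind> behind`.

Reachable from c8: {c14, c17, c2, c8, c9}.
Reachable from c14: {c14, c17}.
Only in c8's history (ahead): {c2, c8, c9} — 3.
Only in c14's history (behind): {} — 0.

3 ahead, 0 behind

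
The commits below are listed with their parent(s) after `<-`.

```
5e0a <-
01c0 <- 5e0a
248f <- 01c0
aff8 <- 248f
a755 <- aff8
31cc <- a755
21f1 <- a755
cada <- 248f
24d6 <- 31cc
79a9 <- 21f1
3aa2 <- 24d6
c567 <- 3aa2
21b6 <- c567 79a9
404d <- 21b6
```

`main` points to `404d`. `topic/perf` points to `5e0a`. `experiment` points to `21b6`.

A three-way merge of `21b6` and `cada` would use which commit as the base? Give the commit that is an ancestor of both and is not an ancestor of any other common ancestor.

Ancestors of 21b6: {01c0, 21b6, 21f1, 248f, 24d6, 31cc, 3aa2, 5e0a, 79a9, a755, aff8, c567}.
Ancestors of cada: {01c0, 248f, 5e0a, cada}.
Common ancestors: {01c0, 248f, 5e0a}.
Among these, 248f is not an ancestor of any other common ancestor — it is the merge base.

248f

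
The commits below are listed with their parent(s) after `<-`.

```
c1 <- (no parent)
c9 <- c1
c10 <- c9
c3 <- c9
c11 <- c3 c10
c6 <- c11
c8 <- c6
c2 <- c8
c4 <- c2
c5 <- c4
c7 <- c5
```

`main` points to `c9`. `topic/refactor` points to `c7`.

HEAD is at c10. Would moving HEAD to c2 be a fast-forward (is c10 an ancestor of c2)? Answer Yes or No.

A fast-forward from c10 to c2 is possible iff c10 is an ancestor of c2.
Ancestors of c2: {c1, c10, c11, c2, c3, c6, c8, c9}.
c10 is among them, so fast-forward is possible.

Yes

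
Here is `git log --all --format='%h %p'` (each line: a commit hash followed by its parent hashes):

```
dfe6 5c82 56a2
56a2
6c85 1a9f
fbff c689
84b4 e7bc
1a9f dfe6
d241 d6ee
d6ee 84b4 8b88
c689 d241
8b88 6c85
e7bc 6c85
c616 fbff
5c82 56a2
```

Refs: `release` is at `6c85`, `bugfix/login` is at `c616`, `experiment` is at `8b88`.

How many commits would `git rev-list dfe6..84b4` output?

Reachable from 84b4: {1a9f, 56a2, 5c82, 6c85, 84b4, dfe6, e7bc}.
Reachable from dfe6: {56a2, 5c82, dfe6}.
In 84b4's history but not dfe6's: {1a9f, 6c85, 84b4, e7bc} — 4 commits.

4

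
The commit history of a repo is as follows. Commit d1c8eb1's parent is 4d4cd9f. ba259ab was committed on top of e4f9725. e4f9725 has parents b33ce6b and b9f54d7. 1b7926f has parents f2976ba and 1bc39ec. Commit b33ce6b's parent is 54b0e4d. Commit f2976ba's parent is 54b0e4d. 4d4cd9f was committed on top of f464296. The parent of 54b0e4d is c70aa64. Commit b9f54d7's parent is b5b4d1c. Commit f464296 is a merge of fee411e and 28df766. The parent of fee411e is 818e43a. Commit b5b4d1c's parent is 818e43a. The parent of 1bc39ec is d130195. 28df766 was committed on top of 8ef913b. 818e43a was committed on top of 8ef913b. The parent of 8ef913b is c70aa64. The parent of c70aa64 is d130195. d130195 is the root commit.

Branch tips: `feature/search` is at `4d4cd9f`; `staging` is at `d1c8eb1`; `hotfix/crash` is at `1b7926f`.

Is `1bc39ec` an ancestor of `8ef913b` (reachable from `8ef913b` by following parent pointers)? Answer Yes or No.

Ancestors of 8ef913b: {8ef913b, c70aa64, d130195}.
1bc39ec is not in that set, so it is not an ancestor of 8ef913b.

No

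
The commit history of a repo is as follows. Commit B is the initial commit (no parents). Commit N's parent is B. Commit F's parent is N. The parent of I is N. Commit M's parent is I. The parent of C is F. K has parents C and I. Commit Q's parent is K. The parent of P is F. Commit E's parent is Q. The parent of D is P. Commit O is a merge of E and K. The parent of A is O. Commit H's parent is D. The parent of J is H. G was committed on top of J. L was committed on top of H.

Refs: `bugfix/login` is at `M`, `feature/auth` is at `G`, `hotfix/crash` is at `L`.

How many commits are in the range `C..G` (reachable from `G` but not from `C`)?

5

Reachable from G: {B, D, F, G, H, J, N, P}.
Reachable from C: {B, C, F, N}.
In G's history but not C's: {D, G, H, J, P} — 5 commits.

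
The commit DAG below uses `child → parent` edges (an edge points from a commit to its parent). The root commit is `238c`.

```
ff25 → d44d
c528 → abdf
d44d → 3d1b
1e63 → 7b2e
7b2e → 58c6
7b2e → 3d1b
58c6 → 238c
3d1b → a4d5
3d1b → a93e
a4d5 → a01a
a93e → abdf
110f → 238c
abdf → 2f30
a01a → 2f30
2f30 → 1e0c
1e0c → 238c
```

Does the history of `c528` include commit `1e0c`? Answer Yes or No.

Ancestors of c528 (commits reachable by following parents): {1e0c, 238c, 2f30, abdf, c528}.
1e0c is in that set, so it is an ancestor of c528.

Yes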